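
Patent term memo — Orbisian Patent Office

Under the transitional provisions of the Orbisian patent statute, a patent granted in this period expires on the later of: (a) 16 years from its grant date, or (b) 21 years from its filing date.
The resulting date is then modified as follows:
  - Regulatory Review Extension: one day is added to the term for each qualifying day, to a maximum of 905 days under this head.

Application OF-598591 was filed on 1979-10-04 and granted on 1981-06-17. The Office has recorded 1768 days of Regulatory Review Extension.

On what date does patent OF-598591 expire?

(a) grant + 16 years → 17 June 1997.
(b) filing + 21 years → 4 October 2000.
Later of the two: 4 October 2000.
Regulatory Review Extension: 1768 days claimed exceeds the 905-day cap, so +905 days → 28 March 2003.

2003-03-28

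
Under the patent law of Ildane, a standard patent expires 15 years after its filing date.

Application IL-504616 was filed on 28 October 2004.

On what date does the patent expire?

October 28, 2019

Filing date + 15 years → 28 October 2019.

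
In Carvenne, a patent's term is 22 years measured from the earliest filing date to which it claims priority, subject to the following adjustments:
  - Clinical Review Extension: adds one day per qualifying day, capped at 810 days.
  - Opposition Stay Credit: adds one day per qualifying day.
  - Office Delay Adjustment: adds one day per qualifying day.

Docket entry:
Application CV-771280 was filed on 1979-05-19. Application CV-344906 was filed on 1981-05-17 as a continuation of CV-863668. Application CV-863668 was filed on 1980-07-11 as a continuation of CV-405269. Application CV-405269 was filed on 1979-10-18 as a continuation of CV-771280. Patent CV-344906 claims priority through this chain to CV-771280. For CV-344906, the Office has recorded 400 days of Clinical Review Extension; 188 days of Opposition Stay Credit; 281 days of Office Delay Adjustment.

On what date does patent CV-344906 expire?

Earliest priority filing: 19 May 1979.
Base term: 19 May 1979 + 22 years → 19 May 2001.
Clinical Review Extension: 400 days (within the 810-day cap) → +400 days → 23 June 2002.
Opposition Stay Credit: +188 days → 28 December 2002.
Office Delay Adjustment: +281 days → 5 October 2003.

2003-10-05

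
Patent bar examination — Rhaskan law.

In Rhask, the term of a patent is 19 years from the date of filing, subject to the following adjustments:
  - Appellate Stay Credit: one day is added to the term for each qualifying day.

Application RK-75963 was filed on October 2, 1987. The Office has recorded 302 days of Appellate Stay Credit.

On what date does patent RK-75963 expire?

Base term: filing date + 19 years → 2 October 2006.
Appellate Stay Credit: +302 days → 31 July 2007.

2007-07-31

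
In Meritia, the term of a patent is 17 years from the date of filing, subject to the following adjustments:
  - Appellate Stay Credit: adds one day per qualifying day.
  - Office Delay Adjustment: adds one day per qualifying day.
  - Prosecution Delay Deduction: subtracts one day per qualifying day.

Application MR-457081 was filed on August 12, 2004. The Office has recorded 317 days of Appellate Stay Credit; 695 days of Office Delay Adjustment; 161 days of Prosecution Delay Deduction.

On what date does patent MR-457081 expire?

Base term: filing date + 17 years → 12 August 2021.
Appellate Stay Credit: +317 days → 25 June 2022.
Office Delay Adjustment: +695 days → 20 May 2024.
Prosecution Delay Deduction: −161 days → 11 December 2023.

December 11, 2023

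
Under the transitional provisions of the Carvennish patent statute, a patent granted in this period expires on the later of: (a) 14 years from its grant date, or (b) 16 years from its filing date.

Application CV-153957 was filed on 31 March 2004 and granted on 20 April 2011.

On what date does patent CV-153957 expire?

2025-04-20

(a) grant + 14 years → 20 April 2025.
(b) filing + 16 years → 31 March 2020.
Later of the two: 20 April 2025.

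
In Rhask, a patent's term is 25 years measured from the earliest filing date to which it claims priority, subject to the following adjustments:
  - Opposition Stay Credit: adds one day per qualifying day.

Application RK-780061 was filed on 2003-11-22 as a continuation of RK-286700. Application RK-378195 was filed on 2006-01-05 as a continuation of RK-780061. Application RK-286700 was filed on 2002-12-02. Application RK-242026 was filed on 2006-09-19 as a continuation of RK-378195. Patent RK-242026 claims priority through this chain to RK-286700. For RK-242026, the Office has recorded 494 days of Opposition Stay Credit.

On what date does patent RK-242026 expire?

Earliest priority filing: 2 December 2002.
Base term: 2 December 2002 + 25 years → 2 December 2027.
Opposition Stay Credit: +494 days → 9 April 2029.

April 9, 2029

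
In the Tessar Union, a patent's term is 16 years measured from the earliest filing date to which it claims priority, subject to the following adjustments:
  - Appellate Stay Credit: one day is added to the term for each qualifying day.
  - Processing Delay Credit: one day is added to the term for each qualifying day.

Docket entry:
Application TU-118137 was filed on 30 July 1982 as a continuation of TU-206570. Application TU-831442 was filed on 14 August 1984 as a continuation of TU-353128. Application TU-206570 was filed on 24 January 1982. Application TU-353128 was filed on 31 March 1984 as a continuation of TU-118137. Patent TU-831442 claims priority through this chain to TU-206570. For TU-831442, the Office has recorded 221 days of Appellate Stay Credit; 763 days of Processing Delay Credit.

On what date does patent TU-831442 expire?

2000-10-04

Earliest priority filing: 24 January 1982.
Base term: 24 January 1982 + 16 years → 24 January 1998.
Appellate Stay Credit: +221 days → 2 September 1998.
Processing Delay Credit: +763 days → 4 October 2000.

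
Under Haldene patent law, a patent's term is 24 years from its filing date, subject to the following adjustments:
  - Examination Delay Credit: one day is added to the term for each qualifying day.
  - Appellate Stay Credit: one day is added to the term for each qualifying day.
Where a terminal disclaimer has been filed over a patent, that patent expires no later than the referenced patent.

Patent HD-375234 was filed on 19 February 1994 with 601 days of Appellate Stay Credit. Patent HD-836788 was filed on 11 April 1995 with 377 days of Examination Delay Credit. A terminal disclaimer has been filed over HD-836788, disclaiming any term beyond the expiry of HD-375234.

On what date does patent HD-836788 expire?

October 13, 2019

Natural term of HD-836788:
  Base: filing + 24 years → 11 April 2019.
  Examination Delay Credit: +377 days → 22 April 2020.
Expiry of referenced patent HD-375234:
  Base: filing + 24 years → 19 February 2018.
  Appellate Stay Credit: +601 days → 13 October 2019.
Terminal disclaimer: HD-836788 expires on the earlier of 22 April 2020 and 13 October 2019.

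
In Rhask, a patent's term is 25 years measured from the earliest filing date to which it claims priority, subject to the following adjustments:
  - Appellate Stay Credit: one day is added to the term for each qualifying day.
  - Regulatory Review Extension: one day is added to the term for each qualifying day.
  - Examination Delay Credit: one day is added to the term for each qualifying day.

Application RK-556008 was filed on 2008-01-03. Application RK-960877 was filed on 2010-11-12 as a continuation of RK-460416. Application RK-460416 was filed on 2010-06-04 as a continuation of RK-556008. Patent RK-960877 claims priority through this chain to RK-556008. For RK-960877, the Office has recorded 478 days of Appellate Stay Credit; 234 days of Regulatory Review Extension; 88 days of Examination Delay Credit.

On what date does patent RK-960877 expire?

Earliest priority filing: 3 January 2008.
Base term: 3 January 2008 + 25 years → 3 January 2033.
Appellate Stay Credit: +478 days → 26 April 2034.
Regulatory Review Extension: +234 days → 16 December 2034.
Examination Delay Credit: +88 days → 14 March 2035.

March 14, 2035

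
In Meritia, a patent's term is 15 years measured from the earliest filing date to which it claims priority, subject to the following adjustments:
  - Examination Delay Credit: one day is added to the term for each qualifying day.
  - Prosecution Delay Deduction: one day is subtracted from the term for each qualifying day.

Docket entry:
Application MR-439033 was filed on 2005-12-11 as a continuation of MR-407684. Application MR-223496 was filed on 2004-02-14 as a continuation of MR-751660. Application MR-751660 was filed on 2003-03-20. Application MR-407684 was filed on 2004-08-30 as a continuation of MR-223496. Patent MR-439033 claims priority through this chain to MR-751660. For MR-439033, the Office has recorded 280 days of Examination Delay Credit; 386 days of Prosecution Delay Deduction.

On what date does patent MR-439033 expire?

2017-12-04

Earliest priority filing: 20 March 2003.
Base term: 20 March 2003 + 15 years → 20 March 2018.
Examination Delay Credit: +280 days → 25 December 2018.
Prosecution Delay Deduction: −386 days → 4 December 2017.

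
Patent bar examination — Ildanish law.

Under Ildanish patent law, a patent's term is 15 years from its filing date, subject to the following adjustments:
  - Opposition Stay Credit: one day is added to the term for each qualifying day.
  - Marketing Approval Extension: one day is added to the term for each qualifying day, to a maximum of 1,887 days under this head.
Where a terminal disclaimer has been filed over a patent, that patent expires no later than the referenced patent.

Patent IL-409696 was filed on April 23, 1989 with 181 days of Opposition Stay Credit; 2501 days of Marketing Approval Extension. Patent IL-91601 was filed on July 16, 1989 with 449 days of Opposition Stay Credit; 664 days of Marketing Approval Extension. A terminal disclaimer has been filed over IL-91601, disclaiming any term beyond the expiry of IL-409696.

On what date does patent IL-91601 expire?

August 3, 2007

Natural term of IL-91601:
  Base: filing + 15 years → 16 July 2004.
  Opposition Stay Credit: +449 days → 8 October 2005.
  Marketing Approval Extension: 664 days (within the 1887-day cap) → +664 days → 3 August 2007.
Expiry of referenced patent IL-409696:
  Base: filing + 15 years → 23 April 2004.
  Opposition Stay Credit: +181 days → 21 October 2004.
  Marketing Approval Extension: 2501 days claimed exceeds the 1887-day cap, so +1887 days → 21 December 2009.
Terminal disclaimer: IL-91601 expires on the earlier of 3 August 2007 and 21 December 2009.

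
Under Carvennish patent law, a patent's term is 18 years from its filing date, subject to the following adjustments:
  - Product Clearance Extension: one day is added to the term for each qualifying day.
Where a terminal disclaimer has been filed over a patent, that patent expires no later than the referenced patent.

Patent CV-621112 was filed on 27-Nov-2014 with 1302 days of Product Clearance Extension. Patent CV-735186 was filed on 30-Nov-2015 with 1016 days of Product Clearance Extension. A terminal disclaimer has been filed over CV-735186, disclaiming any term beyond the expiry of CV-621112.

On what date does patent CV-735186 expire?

June 21, 2036

Natural term of CV-735186:
  Base: filing + 18 years → 30 November 2033.
  Product Clearance Extension: +1016 days → 11 September 2036.
Expiry of referenced patent CV-621112:
  Base: filing + 18 years → 27 November 2032.
  Product Clearance Extension: +1302 days → 21 June 2036.
Terminal disclaimer: CV-735186 expires on the earlier of 11 September 2036 and 21 June 2036.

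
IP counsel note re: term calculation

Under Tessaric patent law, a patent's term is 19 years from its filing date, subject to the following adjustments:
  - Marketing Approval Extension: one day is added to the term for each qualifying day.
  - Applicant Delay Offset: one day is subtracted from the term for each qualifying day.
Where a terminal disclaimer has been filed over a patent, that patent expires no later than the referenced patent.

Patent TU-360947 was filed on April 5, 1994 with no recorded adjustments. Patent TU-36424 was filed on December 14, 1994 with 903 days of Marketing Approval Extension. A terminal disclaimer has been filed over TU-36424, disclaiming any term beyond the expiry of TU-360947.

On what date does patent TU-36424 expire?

Natural term of TU-36424:
  Base: filing + 19 years → 14 December 2013.
  Marketing Approval Extension: +903 days → 4 June 2016.
Expiry of referenced patent TU-360947:
  Base: filing + 19 years → 5 April 2013.
Terminal disclaimer: TU-36424 expires on the earlier of 4 June 2016 and 5 April 2013.

2013-04-05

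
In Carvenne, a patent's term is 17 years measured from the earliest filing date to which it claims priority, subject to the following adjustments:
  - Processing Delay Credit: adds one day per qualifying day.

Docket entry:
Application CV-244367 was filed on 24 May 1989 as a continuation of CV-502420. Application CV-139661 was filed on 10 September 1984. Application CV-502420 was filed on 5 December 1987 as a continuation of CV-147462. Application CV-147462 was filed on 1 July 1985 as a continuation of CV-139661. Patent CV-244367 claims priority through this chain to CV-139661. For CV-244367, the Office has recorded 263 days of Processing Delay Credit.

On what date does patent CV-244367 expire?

2002-05-31

Earliest priority filing: 10 September 1984.
Base term: 10 September 1984 + 17 years → 10 September 2001.
Processing Delay Credit: +263 days → 31 May 2002.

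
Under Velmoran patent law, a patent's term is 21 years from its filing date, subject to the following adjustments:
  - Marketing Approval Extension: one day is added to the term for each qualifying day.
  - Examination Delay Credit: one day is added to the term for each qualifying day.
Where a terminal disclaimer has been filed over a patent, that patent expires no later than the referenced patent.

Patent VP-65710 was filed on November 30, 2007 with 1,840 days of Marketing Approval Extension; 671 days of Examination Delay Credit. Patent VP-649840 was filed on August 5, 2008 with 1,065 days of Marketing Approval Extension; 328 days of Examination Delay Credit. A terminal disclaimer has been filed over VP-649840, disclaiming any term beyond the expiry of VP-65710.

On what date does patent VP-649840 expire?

May 29, 2033

Natural term of VP-649840:
  Base: filing + 21 years → 5 August 2029.
  Marketing Approval Extension: +1065 days → 5 July 2032.
  Examination Delay Credit: +328 days → 29 May 2033.
Expiry of referenced patent VP-65710:
  Base: filing + 21 years → 30 November 2028.
  Marketing Approval Extension: +1840 days → 14 December 2033.
  Examination Delay Credit: +671 days → 16 October 2035.
Terminal disclaimer: VP-649840 expires on the earlier of 29 May 2033 and 16 October 2035.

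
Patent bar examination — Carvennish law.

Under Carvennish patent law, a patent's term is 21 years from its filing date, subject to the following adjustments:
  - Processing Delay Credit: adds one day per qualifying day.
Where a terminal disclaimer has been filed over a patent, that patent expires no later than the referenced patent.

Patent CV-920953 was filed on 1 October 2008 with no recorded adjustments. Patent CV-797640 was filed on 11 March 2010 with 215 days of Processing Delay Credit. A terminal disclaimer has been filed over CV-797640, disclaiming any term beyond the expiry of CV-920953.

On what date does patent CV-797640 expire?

Natural term of CV-797640:
  Base: filing + 21 years → 11 March 2031.
  Processing Delay Credit: +215 days → 12 October 2031.
Expiry of referenced patent CV-920953:
  Base: filing + 21 years → 1 October 2029.
Terminal disclaimer: CV-797640 expires on the earlier of 12 October 2031 and 1 October 2029.

October 1, 2029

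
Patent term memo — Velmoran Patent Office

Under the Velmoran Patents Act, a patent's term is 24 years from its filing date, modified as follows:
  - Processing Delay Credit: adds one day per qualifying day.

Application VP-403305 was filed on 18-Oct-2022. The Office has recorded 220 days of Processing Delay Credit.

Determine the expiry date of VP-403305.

Base term: filing date + 24 years → 18 October 2046.
Processing Delay Credit: +220 days → 26 May 2047.

May 26, 2047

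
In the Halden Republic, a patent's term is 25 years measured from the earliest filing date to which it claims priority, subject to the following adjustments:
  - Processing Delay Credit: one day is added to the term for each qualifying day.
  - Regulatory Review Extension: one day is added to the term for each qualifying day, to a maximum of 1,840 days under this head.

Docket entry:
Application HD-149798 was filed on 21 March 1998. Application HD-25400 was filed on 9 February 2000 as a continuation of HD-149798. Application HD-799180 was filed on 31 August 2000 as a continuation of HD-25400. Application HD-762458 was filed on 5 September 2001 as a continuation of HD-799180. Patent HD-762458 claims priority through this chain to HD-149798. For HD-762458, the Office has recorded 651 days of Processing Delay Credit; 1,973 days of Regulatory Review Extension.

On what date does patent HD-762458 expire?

January 14, 2030

Earliest priority filing: 21 March 1998.
Base term: 21 March 1998 + 25 years → 21 March 2023.
Processing Delay Credit: +651 days → 31 December 2024.
Regulatory Review Extension: 1973 days claimed exceeds the 1840-day cap, so +1840 days → 14 January 2030.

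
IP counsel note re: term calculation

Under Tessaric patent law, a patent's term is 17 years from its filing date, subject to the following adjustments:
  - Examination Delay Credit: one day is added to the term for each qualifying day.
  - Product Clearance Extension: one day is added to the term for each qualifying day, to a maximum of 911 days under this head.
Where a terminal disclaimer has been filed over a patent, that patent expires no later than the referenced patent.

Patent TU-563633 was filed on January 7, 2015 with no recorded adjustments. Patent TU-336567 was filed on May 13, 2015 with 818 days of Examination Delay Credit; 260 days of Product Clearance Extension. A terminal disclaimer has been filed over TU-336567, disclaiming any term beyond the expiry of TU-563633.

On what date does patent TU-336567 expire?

2032-01-07

Natural term of TU-336567:
  Base: filing + 17 years → 13 May 2032.
  Examination Delay Credit: +818 days → 9 August 2034.
  Product Clearance Extension: 260 days (within the 911-day cap) → +260 days → 26 April 2035.
Expiry of referenced patent TU-563633:
  Base: filing + 17 years → 7 January 2032.
Terminal disclaimer: TU-336567 expires on the earlier of 26 April 2035 and 7 January 2032.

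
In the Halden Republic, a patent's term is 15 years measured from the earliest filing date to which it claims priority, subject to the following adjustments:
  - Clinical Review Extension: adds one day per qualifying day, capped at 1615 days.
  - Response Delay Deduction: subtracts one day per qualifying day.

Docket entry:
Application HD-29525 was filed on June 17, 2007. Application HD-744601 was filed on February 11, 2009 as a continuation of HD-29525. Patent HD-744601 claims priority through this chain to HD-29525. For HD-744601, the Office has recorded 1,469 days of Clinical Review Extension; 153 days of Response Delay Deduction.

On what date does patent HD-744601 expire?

Earliest priority filing: 17 June 2007.
Base term: 17 June 2007 + 15 years → 17 June 2022.
Clinical Review Extension: 1469 days (within the 1615-day cap) → +1469 days → 25 June 2026.
Response Delay Deduction: −153 days → 23 January 2026.

2026-01-23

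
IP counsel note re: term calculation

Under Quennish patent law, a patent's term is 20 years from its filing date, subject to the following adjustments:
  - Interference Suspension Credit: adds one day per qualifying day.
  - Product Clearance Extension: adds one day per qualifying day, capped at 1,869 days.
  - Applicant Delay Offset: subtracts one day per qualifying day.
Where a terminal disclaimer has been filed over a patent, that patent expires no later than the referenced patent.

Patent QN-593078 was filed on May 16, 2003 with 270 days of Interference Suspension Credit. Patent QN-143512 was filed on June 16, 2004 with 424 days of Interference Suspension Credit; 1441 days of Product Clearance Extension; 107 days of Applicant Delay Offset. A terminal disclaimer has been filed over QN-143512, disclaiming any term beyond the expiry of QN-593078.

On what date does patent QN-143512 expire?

2024-02-10

Natural term of QN-143512:
  Base: filing + 20 years → 16 June 2024.
  Interference Suspension Credit: +424 days → 14 August 2025.
  Product Clearance Extension: 1441 days (within the 1869-day cap) → +1441 days → 25 July 2029.
  Applicant Delay Offset: −107 days → 9 April 2029.
Expiry of referenced patent QN-593078:
  Base: filing + 20 years → 16 May 2023.
  Interference Suspension Credit: +270 days → 10 February 2024.
Terminal disclaimer: QN-143512 expires on the earlier of 9 April 2029 and 10 February 2024.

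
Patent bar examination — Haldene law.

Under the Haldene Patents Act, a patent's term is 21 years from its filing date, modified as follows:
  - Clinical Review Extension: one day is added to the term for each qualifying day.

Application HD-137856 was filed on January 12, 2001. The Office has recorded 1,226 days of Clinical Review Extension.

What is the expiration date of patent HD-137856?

2025-05-22

Base term: filing date + 21 years → 12 January 2022.
Clinical Review Extension: +1226 days → 22 May 2025.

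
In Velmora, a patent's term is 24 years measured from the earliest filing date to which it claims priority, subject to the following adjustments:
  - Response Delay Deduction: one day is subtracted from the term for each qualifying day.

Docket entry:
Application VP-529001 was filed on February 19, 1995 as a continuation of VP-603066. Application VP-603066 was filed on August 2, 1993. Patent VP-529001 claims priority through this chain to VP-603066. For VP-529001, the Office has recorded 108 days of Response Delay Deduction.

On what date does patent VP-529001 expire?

Earliest priority filing: 2 August 1993.
Base term: 2 August 1993 + 24 years → 2 August 2017.
Response Delay Deduction: −108 days → 16 April 2017.

April 16, 2017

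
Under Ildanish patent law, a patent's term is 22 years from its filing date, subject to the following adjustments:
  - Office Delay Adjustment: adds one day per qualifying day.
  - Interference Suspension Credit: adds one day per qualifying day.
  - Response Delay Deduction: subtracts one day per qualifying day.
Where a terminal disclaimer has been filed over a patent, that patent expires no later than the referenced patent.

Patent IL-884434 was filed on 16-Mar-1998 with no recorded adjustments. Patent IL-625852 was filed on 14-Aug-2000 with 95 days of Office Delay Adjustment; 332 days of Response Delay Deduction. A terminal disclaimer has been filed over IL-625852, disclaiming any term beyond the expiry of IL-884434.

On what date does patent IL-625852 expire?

2020-03-16

Natural term of IL-625852:
  Base: filing + 22 years → 14 August 2022.
  Office Delay Adjustment: +95 days → 17 November 2022.
  Response Delay Deduction: −332 days → 20 December 2021.
Expiry of referenced patent IL-884434:
  Base: filing + 22 years → 16 March 2020.
Terminal disclaimer: IL-625852 expires on the earlier of 20 December 2021 and 16 March 2020.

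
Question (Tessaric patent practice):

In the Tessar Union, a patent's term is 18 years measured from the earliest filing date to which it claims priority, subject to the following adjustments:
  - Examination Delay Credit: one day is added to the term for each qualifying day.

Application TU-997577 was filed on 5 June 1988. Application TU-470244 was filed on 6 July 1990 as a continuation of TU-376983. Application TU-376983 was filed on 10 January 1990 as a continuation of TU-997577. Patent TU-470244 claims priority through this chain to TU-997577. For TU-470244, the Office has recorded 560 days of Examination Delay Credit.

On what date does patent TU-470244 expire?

Earliest priority filing: 5 June 1988.
Base term: 5 June 1988 + 18 years → 5 June 2006.
Examination Delay Credit: +560 days → 17 December 2007.

December 17, 2007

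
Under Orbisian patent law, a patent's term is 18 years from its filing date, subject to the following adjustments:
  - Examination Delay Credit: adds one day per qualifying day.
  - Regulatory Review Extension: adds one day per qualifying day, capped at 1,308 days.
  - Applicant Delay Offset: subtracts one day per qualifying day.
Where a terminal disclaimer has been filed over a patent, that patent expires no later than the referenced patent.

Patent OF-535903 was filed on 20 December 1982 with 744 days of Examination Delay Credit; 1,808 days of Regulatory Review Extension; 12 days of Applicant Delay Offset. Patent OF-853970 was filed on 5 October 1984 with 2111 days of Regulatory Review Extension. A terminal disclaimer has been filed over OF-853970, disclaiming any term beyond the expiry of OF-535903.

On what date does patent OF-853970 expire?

2006-05-05

Natural term of OF-853970:
  Base: filing + 18 years → 5 October 2002.
  Regulatory Review Extension: 2111 days claimed exceeds the 1308-day cap, so +1308 days → 5 May 2006.
Expiry of referenced patent OF-535903:
  Base: filing + 18 years → 20 December 2000.
  Examination Delay Credit: +744 days → 3 January 2003.
  Regulatory Review Extension: 1808 days claimed exceeds the 1308-day cap, so +1308 days → 3 August 2006.
  Applicant Delay Offset: −12 days → 22 July 2006.
Terminal disclaimer: OF-853970 expires on the earlier of 5 May 2006 and 22 July 2006.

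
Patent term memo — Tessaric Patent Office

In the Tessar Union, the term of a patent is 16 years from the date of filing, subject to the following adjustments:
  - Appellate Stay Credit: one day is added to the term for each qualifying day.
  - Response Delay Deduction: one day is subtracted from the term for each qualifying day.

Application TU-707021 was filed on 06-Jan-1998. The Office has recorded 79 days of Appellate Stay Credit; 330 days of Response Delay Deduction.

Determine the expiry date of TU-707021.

April 30, 2013

Base term: filing date + 16 years → 6 January 2014.
Appellate Stay Credit: +79 days → 26 March 2014.
Response Delay Deduction: −330 days → 30 April 2013.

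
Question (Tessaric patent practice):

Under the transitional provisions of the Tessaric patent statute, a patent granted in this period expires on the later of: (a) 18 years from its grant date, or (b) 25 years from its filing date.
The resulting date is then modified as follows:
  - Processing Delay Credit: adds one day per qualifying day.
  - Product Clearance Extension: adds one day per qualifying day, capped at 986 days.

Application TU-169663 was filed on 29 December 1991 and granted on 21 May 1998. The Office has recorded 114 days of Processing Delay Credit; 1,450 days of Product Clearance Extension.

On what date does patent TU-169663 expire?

January 3, 2020

(a) grant + 18 years → 21 May 2016.
(b) filing + 25 years → 29 December 2016.
Later of the two: 29 December 2016.
Processing Delay Credit: +114 days → 22 April 2017.
Product Clearance Extension: 1450 days claimed exceeds the 986-day cap, so +986 days → 3 January 2020.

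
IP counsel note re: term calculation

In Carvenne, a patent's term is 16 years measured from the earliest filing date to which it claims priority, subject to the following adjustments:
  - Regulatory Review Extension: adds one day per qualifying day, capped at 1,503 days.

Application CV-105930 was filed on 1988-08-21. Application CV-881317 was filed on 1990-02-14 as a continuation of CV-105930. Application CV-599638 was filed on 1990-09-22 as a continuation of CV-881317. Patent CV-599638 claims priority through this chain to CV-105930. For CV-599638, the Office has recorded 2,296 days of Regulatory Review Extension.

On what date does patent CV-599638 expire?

Earliest priority filing: 21 August 1988.
Base term: 21 August 1988 + 16 years → 21 August 2004.
Regulatory Review Extension: 2296 days claimed exceeds the 1503-day cap, so +1503 days → 2 October 2008.

2008-10-02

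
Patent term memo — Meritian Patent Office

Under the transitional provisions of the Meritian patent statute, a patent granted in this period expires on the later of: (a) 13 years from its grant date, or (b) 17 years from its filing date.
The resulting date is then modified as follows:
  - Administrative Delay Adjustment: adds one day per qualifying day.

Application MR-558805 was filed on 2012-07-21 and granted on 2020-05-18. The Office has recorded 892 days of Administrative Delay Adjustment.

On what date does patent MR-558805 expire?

(a) grant + 13 years → 18 May 2033.
(b) filing + 17 years → 21 July 2029.
Later of the two: 18 May 2033.
Administrative Delay Adjustment: +892 days → 27 October 2035.

October 27, 2035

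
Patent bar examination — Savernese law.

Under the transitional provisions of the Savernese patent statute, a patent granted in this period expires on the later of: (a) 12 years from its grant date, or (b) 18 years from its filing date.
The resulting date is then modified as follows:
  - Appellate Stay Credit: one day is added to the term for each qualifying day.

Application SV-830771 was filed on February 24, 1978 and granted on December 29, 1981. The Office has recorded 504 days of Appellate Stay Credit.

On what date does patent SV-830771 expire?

1997-07-12

(a) grant + 12 years → 29 December 1993.
(b) filing + 18 years → 24 February 1996.
Later of the two: 24 February 1996.
Appellate Stay Credit: +504 days → 12 July 1997.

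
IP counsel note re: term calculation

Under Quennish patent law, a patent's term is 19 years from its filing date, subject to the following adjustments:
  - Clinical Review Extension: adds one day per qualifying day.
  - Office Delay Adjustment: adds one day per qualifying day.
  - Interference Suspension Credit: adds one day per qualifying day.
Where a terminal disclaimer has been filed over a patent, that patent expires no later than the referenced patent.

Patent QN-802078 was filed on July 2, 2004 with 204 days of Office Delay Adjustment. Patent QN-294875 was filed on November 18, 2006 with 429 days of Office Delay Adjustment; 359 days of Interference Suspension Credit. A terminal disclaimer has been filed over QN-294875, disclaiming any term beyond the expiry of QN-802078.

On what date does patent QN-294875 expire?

January 22, 2024

Natural term of QN-294875:
  Base: filing + 19 years → 18 November 2025.
  Office Delay Adjustment: +429 days → 21 January 2027.
  Interference Suspension Credit: +359 days → 15 January 2028.
Expiry of referenced patent QN-802078:
  Base: filing + 19 years → 2 July 2023.
  Office Delay Adjustment: +204 days → 22 January 2024.
Terminal disclaimer: QN-294875 expires on the earlier of 15 January 2028 and 22 January 2024.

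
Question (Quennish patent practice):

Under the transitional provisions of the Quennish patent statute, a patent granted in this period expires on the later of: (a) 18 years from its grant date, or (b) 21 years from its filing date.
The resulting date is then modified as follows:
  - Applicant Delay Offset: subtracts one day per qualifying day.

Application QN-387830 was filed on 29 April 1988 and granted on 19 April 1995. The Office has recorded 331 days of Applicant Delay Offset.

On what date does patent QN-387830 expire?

(a) grant + 18 years → 19 April 2013.
(b) filing + 21 years → 29 April 2009.
Later of the two: 19 April 2013.
Applicant Delay Offset: −331 days → 23 May 2012.

2012-05-23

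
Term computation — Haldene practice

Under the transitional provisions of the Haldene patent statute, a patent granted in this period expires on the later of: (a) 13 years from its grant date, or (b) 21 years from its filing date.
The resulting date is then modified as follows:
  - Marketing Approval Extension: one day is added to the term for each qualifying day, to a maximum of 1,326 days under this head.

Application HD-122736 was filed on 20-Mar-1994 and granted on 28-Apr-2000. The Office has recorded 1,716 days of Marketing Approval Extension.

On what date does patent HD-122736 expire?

(a) grant + 13 years → 28 April 2013.
(b) filing + 21 years → 20 March 2015.
Later of the two: 20 March 2015.
Marketing Approval Extension: 1716 days claimed exceeds the 1326-day cap, so +1326 days → 5 November 2018.

November 5, 2018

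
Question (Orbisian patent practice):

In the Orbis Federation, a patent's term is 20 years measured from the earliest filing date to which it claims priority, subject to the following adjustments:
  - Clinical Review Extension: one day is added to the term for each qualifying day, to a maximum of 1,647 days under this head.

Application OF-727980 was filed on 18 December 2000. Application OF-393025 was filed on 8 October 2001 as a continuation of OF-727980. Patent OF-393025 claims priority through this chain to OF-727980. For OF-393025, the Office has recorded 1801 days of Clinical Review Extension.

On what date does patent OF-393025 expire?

June 22, 2025

Earliest priority filing: 18 December 2000.
Base term: 18 December 2000 + 20 years → 18 December 2020.
Clinical Review Extension: 1801 days claimed exceeds the 1647-day cap, so +1647 days → 22 June 2025.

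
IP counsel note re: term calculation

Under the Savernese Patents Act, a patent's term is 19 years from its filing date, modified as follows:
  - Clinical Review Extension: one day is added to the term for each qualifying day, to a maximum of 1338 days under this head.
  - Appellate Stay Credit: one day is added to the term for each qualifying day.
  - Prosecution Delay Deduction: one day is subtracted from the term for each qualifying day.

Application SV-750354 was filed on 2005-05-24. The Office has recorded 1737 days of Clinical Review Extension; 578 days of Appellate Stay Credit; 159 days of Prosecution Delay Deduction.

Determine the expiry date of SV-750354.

Base term: filing date + 19 years → 24 May 2024.
Clinical Review Extension: 1737 days claimed exceeds the 1338-day cap, so +1338 days → 22 January 2028.
Appellate Stay Credit: +578 days → 22 August 2029.
Prosecution Delay Deduction: −159 days → 16 March 2029.

2029-03-16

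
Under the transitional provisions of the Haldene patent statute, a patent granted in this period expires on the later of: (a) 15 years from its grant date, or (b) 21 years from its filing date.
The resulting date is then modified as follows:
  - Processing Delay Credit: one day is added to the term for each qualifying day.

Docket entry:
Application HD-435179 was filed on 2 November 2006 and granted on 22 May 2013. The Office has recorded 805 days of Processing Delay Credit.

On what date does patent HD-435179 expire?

August 5, 2030

(a) grant + 15 years → 22 May 2028.
(b) filing + 21 years → 2 November 2027.
Later of the two: 22 May 2028.
Processing Delay Credit: +805 days → 5 August 2030.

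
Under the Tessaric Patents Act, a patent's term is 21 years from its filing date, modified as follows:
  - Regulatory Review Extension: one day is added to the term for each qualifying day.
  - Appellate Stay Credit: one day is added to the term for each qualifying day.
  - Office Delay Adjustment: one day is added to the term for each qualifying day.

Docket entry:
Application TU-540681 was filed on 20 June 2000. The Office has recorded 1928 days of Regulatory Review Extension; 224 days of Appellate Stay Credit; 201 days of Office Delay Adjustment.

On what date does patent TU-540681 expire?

November 29, 2027

Base term: filing date + 21 years → 20 June 2021.
Regulatory Review Extension: +1928 days → 30 September 2026.
Appellate Stay Credit: +224 days → 12 May 2027.
Office Delay Adjustment: +201 days → 29 November 2027.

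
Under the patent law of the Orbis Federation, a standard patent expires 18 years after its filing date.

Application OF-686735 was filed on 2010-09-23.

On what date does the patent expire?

Filing date + 18 years → 23 September 2028.

September 23, 2028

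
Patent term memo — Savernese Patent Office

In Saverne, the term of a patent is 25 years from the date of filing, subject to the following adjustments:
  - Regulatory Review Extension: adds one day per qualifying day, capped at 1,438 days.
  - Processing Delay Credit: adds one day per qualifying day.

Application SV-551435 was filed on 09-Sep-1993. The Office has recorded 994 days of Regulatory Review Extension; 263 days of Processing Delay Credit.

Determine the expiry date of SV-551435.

Base term: filing date + 25 years → 9 September 2018.
Regulatory Review Extension: 994 days (within the 1438-day cap) → +994 days → 30 May 2021.
Processing Delay Credit: +263 days → 17 February 2022.

February 17, 2022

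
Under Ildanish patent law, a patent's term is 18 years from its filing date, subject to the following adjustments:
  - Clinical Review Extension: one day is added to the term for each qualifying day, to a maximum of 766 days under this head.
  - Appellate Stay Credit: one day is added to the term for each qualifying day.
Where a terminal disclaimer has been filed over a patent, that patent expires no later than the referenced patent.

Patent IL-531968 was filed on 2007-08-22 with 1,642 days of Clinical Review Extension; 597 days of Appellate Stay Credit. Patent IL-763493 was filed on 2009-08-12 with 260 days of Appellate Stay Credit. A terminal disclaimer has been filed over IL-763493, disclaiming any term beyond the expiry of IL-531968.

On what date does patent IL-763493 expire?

2028-04-28

Natural term of IL-763493:
  Base: filing + 18 years → 12 August 2027.
  Appellate Stay Credit: +260 days → 28 April 2028.
Expiry of referenced patent IL-531968:
  Base: filing + 18 years → 22 August 2025.
  Clinical Review Extension: 1642 days claimed exceeds the 766-day cap, so +766 days → 27 September 2027.
  Appellate Stay Credit: +597 days → 16 May 2029.
Terminal disclaimer: IL-763493 expires on the earlier of 28 April 2028 and 16 May 2029.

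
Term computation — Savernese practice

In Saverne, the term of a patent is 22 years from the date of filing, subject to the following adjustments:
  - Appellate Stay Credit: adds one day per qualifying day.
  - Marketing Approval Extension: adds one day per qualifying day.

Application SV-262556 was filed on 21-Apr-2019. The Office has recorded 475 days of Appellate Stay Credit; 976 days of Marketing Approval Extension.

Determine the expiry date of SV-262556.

2045-04-11

Base term: filing date + 22 years → 21 April 2041.
Appellate Stay Credit: +475 days → 9 August 2042.
Marketing Approval Extension: +976 days → 11 April 2045.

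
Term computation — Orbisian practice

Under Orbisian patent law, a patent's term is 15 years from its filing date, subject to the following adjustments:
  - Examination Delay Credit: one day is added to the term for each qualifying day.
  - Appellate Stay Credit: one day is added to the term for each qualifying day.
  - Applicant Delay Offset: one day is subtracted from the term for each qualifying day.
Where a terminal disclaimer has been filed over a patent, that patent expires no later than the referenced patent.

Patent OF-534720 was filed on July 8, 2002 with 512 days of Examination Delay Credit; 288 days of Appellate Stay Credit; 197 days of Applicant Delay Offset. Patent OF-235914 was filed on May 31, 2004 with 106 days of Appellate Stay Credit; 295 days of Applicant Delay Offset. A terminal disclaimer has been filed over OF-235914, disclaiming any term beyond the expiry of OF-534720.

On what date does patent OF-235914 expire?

November 23, 2018

Natural term of OF-235914:
  Base: filing + 15 years → 31 May 2019.
  Appellate Stay Credit: +106 days → 14 September 2019.
  Applicant Delay Offset: −295 days → 23 November 2018.
Expiry of referenced patent OF-534720:
  Base: filing + 15 years → 8 July 2017.
  Examination Delay Credit: +512 days → 2 December 2018.
  Appellate Stay Credit: +288 days → 16 September 2019.
  Applicant Delay Offset: −197 days → 3 March 2019.
Terminal disclaimer: OF-235914 expires on the earlier of 23 November 2018 and 3 March 2019.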